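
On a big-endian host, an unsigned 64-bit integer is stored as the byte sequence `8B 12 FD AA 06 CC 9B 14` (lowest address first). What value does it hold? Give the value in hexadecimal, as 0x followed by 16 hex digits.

Big-endian: lowest address holds the most-significant byte.
The bytes are already most-significant first: 0x8B12FDAA06CC9B14.

0x8B12FDAA06CC9B14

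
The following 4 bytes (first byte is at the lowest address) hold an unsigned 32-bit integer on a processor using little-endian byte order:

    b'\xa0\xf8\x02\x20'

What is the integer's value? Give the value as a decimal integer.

537065632

Little-endian: lowest address holds the least-significant byte.
Reassemble most-significant byte first: 20 02 F8 A0 → 0x2002F8A0.
0x2002F8A0 = 537065632.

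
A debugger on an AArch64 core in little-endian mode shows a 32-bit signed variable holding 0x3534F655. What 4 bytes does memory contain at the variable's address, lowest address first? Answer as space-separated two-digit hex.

Split into bytes (most-significant first): 35 34 F6 55.
In little-endian order the low byte comes first in memory.
So at ascending addresses the bytes are 55 F6 34 35.

55 F6 34 35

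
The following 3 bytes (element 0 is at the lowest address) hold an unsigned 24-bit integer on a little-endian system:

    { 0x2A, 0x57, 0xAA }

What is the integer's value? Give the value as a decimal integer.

11163434

Little-endian: lowest address holds the least-significant byte.
Reassemble most-significant byte first: AA 57 2A → 0xAA572A.
0xAA572A = 11163434.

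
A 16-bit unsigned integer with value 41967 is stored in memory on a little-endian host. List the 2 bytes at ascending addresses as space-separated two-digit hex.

EF A3

41967 in hexadecimal, padded to 16 bits, is 0xA3EF.
Split into bytes (most-significant first): A3 EF.
Little-endian stores the least-significant byte at the lowest address.
So at ascending addresses the bytes are EF A3.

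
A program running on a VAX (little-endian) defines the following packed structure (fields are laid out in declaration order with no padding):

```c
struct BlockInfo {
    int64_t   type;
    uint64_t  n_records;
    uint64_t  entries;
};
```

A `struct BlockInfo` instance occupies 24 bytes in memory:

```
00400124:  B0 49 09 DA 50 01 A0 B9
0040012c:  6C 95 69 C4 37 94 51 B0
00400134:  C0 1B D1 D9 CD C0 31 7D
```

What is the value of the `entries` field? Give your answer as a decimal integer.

9021203518955002816

`entries` follows `type` (8 B), `n_records` (8 B), so it starts at offset 8 + 8 = 16 and occupies 8 bytes.
Bytes at offsets 16..23: C0 1B D1 D9 CD C0 31 7D.
In little-endian order the low byte comes first in memory.
Reassemble most-significant byte first: 7D 31 C0 CD D9 D1 1B C0 → 0x7D31C0CDD9D11BC0.
0x7D31C0CDD9D11BC0 = 9021203518955002816.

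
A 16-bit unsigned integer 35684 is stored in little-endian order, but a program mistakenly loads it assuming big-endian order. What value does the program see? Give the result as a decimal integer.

35684 in 16-bit hexadecimal is 0x8B64.
Stored little-endian, the bytes at ascending addresses are 64 8B.
Read back as big-endian, the last byte is least significant, giving 0x648B.
0x648B = 25739.

25739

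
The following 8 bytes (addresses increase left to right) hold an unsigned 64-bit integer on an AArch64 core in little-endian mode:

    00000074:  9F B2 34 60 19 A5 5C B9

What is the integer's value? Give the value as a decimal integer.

13356732123280880287

In little-endian order the low byte comes first in memory.
Reassemble most-significant byte first: B9 5C A5 19 60 34 B2 9F → 0xB95CA5196034B29F.
0xB95CA5196034B29F = 13356732123280880287.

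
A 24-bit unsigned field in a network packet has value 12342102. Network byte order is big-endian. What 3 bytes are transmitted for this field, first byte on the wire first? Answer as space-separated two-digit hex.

BC 53 56

12342102 in hexadecimal, padded to 24 bits, is 0xBC5356.
Split into bytes (most-significant first): BC 53 56.
Big-endian stores the most-significant byte at the lowest address.
So the memory order matches the most-significant-first order: BC 53 56.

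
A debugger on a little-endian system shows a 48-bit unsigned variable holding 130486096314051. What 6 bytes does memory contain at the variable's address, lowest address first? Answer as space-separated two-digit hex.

C3 3E 6B 29 AD 76

130486096314051 in hexadecimal, padded to 48 bits, is 0x76AD296B3EC3.
Split into bytes (most-significant first): 76 AD 29 6B 3E C3.
Little-endian stores the least-significant byte at the lowest address.
So at ascending addresses the bytes are C3 3E 6B 29 AD 76.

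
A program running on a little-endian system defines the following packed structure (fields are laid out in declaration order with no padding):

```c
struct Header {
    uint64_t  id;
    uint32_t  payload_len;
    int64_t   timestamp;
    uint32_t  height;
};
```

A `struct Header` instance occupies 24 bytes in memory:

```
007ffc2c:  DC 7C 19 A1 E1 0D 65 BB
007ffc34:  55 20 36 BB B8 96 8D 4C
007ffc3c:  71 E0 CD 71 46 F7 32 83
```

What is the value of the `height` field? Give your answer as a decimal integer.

`height` follows `id` (8 B), `payload_len` (4 B), `timestamp` (8 B), so it starts at offset 8 + 4 + 8 = 20 and occupies 4 bytes.
Bytes at offsets 20..23: 46 F7 32 83.
In little-endian order the low byte comes first in memory.
Reassemble most-significant byte first: 83 32 F7 46 → 0x8332F746.
0x8332F746 = 2201155398.

2201155398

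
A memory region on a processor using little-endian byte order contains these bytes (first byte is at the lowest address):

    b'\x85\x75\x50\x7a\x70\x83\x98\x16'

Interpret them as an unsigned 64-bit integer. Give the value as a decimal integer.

1628195784406103429

Little-endian: lowest address holds the least-significant byte.
Reassemble most-significant byte first: 16 98 83 70 7A 50 75 85 → 0x169883707A507585.
0x169883707A507585 = 1628195784406103429.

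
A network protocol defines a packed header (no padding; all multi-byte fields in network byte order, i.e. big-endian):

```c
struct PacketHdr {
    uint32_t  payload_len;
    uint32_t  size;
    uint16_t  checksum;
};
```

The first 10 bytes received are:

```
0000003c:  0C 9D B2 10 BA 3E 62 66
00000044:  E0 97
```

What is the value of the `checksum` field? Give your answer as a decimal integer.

`checksum` follows `payload_len` (4 B), `size` (4 B), so it starts at offset 4 + 4 = 8 and occupies 2 bytes.
Bytes at offsets 8..9: E0 97.
In big-endian order the high byte comes first in memory.
The bytes are already most-significant first: 0xE097.
0xE097 = 57495.

57495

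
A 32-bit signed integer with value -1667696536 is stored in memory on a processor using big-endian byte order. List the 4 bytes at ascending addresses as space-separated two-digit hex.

9C 98 F8 68

Two's complement of -1667696536 in 32 bits: 1667696536 = 0x63670798; invert → 0x9C98F867; add 1 → 0x9C98F868.
Split into bytes (most-significant first): 9C 98 F8 68.
In big-endian order the high byte comes first in memory.
So the memory order matches the most-significant-first order: 9C 98 F8 68.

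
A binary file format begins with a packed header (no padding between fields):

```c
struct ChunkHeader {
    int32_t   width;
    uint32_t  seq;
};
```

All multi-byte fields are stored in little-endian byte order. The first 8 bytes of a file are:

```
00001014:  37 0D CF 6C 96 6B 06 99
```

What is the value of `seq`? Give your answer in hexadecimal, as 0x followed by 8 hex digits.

0x99066B96

`seq` follows `width` (4 bytes), so it starts at byte offset 4 and occupies 4 bytes.
Bytes at offsets 4..7: 96 6B 06 99.
Little-endian stores the least-significant byte at the lowest address.
Reassemble most-significant byte first: 99 06 6B 96 → 0x99066B96.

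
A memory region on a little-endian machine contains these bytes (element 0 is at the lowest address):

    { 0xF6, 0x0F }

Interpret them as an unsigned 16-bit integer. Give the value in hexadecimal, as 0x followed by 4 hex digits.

0x0FF6

Little-endian: lowest address holds the least-significant byte.
Reassemble most-significant byte first: 0F F6 → 0x0FF6.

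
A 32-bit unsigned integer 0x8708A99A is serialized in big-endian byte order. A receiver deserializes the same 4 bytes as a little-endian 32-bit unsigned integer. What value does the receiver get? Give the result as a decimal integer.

2594769031

Stored big-endian, the bytes at ascending addresses are 87 08 A9 9A.
Read back as little-endian, the first byte is least significant, giving 0x9AA90887.
0x9AA90887 = 2594769031.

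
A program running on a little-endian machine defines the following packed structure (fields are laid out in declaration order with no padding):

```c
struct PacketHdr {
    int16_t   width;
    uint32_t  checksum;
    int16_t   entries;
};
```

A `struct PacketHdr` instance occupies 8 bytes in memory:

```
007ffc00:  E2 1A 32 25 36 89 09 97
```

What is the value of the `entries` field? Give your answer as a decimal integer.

`entries` follows `width` (2 B), `checksum` (4 B), so it starts at offset 2 + 4 = 6 and occupies 2 bytes.
Bytes at offsets 6..7: 09 97.
Little-endian: lowest address holds the least-significant byte.
Reassemble most-significant byte first: 97 09 → 0x9709.
Top bit is set, so as a signed 16-bit value this is 0x9709 − 2^16 = -26871.

-26871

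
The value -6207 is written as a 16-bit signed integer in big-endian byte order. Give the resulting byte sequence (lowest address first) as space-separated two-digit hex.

E7 C1

Two's complement of -6207 in 16 bits: 6207 = 0x183F; invert → 0xE7C0; add 1 → 0xE7C1.
Split into bytes (most-significant first): E7 C1.
Big-endian stores the most-significant byte at the lowest address.
So the memory order matches the most-significant-first order: E7 C1.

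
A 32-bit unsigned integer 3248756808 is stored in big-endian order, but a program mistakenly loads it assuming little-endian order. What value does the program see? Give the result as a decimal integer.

1209574593

3248756808 in 32-bit hexadecimal is 0xC1A41848.
Stored big-endian, the bytes at ascending addresses are C1 A4 18 48.
Read back as little-endian, the first byte is least significant, giving 0x4818A4C1.
0x4818A4C1 = 1209574593.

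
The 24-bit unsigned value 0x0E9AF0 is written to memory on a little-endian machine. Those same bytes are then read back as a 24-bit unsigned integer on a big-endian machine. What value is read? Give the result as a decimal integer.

Stored little-endian, the bytes at ascending addresses are F0 9A 0E.
Read back as big-endian, the last byte is least significant, giving 0xF09A0E.
0xF09A0E = 15768078.

15768078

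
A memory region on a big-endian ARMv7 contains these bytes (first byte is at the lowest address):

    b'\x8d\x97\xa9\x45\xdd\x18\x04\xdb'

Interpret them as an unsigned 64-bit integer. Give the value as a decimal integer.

Big-endian: lowest address holds the most-significant byte.
The bytes are already most-significant first: 0x8D97A945DD1804DB.
0x8D97A945DD1804DB = 10202809598358324443.

10202809598358324443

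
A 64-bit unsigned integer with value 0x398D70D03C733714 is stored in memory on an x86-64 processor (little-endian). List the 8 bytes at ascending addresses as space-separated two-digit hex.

14 37 73 3C D0 70 8D 39

Split into bytes (most-significant first): 39 8D 70 D0 3C 73 37 14.
Little-endian: lowest address holds the least-significant byte.
So at ascending addresses the bytes are 14 37 73 3C D0 70 8D 39.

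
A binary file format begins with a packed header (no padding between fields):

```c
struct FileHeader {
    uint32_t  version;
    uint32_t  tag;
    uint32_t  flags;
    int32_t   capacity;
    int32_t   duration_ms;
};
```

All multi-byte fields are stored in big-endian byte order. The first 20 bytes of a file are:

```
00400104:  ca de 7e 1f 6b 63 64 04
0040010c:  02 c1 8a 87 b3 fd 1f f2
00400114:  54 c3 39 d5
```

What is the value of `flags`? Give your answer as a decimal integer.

`flags` follows `version` (4 B), `tag` (4 B), so it starts at offset 4 + 4 = 8 and occupies 4 bytes.
Bytes at offsets 8..11: 02 C1 8A 87.
Big-endian: lowest address holds the most-significant byte.
The bytes are already most-significant first: 0x02C18A87.
0x02C18A87 = 46238343.

46238343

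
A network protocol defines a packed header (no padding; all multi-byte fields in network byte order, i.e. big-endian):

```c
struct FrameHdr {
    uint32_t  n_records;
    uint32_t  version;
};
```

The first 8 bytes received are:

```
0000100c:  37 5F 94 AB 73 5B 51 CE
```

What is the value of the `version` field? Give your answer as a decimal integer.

`version` follows `n_records` (4 bytes), so it starts at byte offset 4 and occupies 4 bytes.
Bytes at offsets 4..7: 73 5B 51 CE.
Big-endian: lowest address holds the most-significant byte.
The bytes are already most-significant first: 0x735B51CE.
0x735B51CE = 1935364558.

1935364558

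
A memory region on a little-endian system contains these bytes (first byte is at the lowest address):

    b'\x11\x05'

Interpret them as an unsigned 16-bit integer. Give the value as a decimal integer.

1297

Little-endian: lowest address holds the least-significant byte.
Reassemble most-significant byte first: 05 11 → 0x0511.
0x0511 = 1297.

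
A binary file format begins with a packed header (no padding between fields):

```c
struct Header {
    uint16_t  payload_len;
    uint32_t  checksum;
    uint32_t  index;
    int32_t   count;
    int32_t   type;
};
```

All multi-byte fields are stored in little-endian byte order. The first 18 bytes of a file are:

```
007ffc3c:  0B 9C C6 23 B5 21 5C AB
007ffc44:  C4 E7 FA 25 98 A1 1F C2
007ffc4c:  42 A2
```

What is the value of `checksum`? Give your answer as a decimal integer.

565519302

`checksum` follows `payload_len` (2 bytes), so it starts at byte offset 2 and occupies 4 bytes.
Bytes at offsets 2..5: C6 23 B5 21.
Little-endian: lowest address holds the least-significant byte.
Reassemble most-significant byte first: 21 B5 23 C6 → 0x21B523C6.
0x21B523C6 = 565519302.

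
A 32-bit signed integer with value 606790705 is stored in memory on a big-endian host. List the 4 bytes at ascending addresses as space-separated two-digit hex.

606790705 in hexadecimal, padded to 32 bits, is 0x242AE431.
Split into bytes (most-significant first): 24 2A E4 31.
In big-endian order the high byte comes first in memory.
So the memory order matches the most-significant-first order: 24 2A E4 31.

24 2A E4 31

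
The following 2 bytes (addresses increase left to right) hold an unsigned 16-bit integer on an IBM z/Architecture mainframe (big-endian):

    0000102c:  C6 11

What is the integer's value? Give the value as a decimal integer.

50705

In big-endian order the high byte comes first in memory.
The bytes are already most-significant first: 0xC611.
0xC611 = 50705.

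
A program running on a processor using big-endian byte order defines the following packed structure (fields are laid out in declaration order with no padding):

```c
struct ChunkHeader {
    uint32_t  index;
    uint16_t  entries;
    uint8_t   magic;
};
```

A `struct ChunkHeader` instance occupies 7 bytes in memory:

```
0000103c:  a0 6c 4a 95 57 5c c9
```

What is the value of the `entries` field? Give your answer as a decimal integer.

`entries` follows `index` (4 bytes), so it starts at byte offset 4 and occupies 2 bytes.
Bytes at offsets 4..5: 57 5C.
Big-endian: lowest address holds the most-significant byte.
The bytes are already most-significant first: 0x575C.
0x575C = 22364.

22364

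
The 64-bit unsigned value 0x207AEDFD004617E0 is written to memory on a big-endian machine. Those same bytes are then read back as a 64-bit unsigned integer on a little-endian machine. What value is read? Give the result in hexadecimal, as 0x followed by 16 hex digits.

0xE0174600FDED7A20

Stored big-endian, the bytes at ascending addresses are 20 7A ED FD 00 46 17 E0.
Read back as little-endian, the first byte is least significant, giving 0xE0174600FDED7A20.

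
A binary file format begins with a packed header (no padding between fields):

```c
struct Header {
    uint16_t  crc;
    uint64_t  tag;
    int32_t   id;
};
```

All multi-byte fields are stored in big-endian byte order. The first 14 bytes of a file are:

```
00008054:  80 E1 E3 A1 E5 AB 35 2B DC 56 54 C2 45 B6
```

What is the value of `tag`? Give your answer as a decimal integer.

`tag` follows `crc` (2 bytes), so it starts at byte offset 2 and occupies 8 bytes.
Bytes at offsets 2..9: E3 A1 E5 AB 35 2B DC 56.
In big-endian order the high byte comes first in memory.
The bytes are already most-significant first: 0xE3A1E5AB352BDC56.
0xE3A1E5AB352BDC56 = 16402643841354292310.

16402643841354292310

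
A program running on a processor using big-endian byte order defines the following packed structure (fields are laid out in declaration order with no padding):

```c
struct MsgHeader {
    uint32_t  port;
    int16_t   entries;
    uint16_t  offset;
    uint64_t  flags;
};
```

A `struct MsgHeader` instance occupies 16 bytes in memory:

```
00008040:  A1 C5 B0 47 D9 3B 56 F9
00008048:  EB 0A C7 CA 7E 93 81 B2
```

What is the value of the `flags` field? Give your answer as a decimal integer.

16936569021201088946

`flags` follows `port` (4 B), `entries` (2 B), `offset` (2 B), so it starts at offset 4 + 2 + 2 = 8 and occupies 8 bytes.
Bytes at offsets 8..15: EB 0A C7 CA 7E 93 81 B2.
Big-endian stores the most-significant byte at the lowest address.
The bytes are already most-significant first: 0xEB0AC7CA7E9381B2.
0xEB0AC7CA7E9381B2 = 16936569021201088946.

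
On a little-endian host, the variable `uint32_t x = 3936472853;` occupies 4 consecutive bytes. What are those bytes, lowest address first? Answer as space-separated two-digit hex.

3936472853 in hexadecimal, padded to 32 bits, is 0xEAA1CF15.
Split into bytes (most-significant first): EA A1 CF 15.
Little-endian: lowest address holds the least-significant byte.
So at ascending addresses the bytes are 15 CF A1 EA.

15 CF A1 EA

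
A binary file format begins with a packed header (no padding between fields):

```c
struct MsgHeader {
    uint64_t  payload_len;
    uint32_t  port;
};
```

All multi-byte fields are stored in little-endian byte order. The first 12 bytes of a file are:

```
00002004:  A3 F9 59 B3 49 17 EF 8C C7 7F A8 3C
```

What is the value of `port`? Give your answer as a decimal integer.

`port` follows `payload_len` (8 bytes), so it starts at byte offset 8 and occupies 4 bytes.
Bytes at offsets 8..11: C7 7F A8 3C.
Little-endian: lowest address holds the least-significant byte.
Reassemble most-significant byte first: 3C A8 7F C7 → 0x3CA87FC7.
0x3CA87FC7 = 1017675719.

1017675719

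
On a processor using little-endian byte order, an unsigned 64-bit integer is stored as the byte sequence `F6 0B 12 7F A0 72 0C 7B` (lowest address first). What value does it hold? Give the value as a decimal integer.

Little-endian: lowest address holds the least-significant byte.
Reassemble most-significant byte first: 7B 0C 72 A0 7F 12 0B F6 → 0x7B0C72A07F120BF6.
0x7B0C72A07F120BF6 = 8866587800037886966.

8866587800037886966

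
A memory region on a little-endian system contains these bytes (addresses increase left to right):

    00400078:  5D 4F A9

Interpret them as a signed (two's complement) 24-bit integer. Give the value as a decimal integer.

-5681315

Little-endian: lowest address holds the least-significant byte.
Reassemble most-significant byte first: A9 4F 5D → 0xA94F5D.
Top bit is set, so as a signed 24-bit value this is 0xA94F5D − 2^24 = -5681315.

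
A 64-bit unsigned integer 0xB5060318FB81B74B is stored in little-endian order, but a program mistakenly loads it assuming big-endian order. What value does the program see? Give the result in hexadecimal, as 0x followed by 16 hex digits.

0x4BB781FB180306B5

Stored little-endian, the bytes at ascending addresses are 4B B7 81 FB 18 03 06 B5.
Read back as big-endian, the last byte is least significant, giving 0x4BB781FB180306B5.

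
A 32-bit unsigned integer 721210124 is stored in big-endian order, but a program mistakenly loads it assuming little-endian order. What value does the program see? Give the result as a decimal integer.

721210124 in 32-bit hexadecimal is 0x2AFCCB0C.
Stored big-endian, the bytes at ascending addresses are 2A FC CB 0C.
Read back as little-endian, the first byte is least significant, giving 0x0CCBFC2A.
0x0CCBFC2A = 214694954.

214694954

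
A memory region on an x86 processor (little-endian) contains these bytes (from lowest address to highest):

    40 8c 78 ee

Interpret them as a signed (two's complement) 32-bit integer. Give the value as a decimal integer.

-294089664

Little-endian: lowest address holds the least-significant byte.
Reassemble most-significant byte first: EE 78 8C 40 → 0xEE788C40.
Top bit is set, so as a signed 32-bit value this is 0xEE788C40 − 2^32 = -294089664.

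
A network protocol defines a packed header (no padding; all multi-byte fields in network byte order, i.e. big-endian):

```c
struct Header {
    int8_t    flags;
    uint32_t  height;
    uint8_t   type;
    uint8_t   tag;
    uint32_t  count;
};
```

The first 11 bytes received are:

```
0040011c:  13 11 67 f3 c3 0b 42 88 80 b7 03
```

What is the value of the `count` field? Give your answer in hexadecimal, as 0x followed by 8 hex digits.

`count` follows `flags` (1 B), `height` (4 B), `type` (1 B), `tag` (1 B), so it starts at offset 1 + 4 + 1 + 1 = 7 and occupies 4 bytes.
Bytes at offsets 7..10: 88 80 B7 03.
Big-endian stores the most-significant byte at the lowest address.
The bytes are already most-significant first: 0x8880B703.

0x8880B703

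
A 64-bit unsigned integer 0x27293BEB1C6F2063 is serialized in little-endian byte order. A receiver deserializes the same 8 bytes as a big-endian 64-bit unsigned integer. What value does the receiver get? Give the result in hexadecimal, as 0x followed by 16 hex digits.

Stored little-endian, the bytes at ascending addresses are 63 20 6F 1C EB 3B 29 27.
Read back as big-endian, the last byte is least significant, giving 0x63206F1CEB3B2927.

0x63206F1CEB3B2927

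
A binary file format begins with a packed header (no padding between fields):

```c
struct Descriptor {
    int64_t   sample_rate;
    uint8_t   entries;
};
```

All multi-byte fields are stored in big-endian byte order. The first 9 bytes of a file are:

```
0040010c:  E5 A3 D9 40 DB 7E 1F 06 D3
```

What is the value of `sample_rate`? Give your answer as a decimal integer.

`sample_rate` is the first field, at byte offset 0, occupying 8 bytes.
Bytes at offsets 0..7: E5 A3 D9 40 DB 7E 1F 06.
Big-endian: lowest address holds the most-significant byte.
The bytes are already most-significant first: 0xE5A3D940DB7E1F06.
Top bit is set, so as a signed 64-bit value this is 0xE5A3D940DB7E1F06 − 2^64 = -1899435745236607226.

-1899435745236607226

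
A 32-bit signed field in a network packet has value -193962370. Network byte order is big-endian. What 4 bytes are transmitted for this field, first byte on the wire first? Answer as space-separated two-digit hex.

Two's complement of -193962370 in 32 bits: 193962370 = 0x0B8FA182; invert → 0xF4705E7D; add 1 → 0xF4705E7E.
Split into bytes (most-significant first): F4 70 5E 7E.
Big-endian: lowest address holds the most-significant byte.
So the memory order matches the most-significant-first order: F4 70 5E 7E.

F4 70 5E 7E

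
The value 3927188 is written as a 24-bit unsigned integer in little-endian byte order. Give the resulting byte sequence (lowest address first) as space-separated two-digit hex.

3927188 in hexadecimal, padded to 24 bits, is 0x3BEC94.
Split into bytes (most-significant first): 3B EC 94.
In little-endian order the low byte comes first in memory.
So at ascending addresses the bytes are 94 EC 3B.

94 EC 3B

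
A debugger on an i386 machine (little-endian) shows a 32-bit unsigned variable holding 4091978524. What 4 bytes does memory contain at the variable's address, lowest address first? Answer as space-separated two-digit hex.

1C A3 E6 F3

4091978524 in hexadecimal, padded to 32 bits, is 0xF3E6A31C.
Split into bytes (most-significant first): F3 E6 A3 1C.
Little-endian stores the least-significant byte at the lowest address.
So at ascending addresses the bytes are 1C A3 E6 F3.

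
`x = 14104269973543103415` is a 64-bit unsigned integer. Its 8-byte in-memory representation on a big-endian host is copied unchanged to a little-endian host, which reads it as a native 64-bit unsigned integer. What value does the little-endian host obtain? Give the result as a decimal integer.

13234740330809441475

14104269973543103415 in 64-bit hexadecimal is 0xC3BC6ED0353EABB7.
Stored big-endian, the bytes at ascending addresses are C3 BC 6E D0 35 3E AB B7.
Read back as little-endian, the first byte is least significant, giving 0xB7AB3E35D06EBCC3.
0xB7AB3E35D06EBCC3 = 13234740330809441475.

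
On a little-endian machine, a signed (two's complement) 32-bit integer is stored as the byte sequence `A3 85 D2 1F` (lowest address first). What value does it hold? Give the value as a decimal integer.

533890467

In little-endian order the low byte comes first in memory.
Reassemble most-significant byte first: 1F D2 85 A3 → 0x1FD285A3.
0x1FD285A3 = 533890467.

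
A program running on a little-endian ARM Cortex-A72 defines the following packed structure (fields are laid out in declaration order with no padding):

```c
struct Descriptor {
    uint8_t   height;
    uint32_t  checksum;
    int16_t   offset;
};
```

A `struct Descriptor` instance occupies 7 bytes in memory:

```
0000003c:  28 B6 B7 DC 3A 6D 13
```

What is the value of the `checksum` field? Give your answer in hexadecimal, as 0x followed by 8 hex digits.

`checksum` follows `height` (1 byte), so it starts at byte offset 1 and occupies 4 bytes.
Bytes at offsets 1..4: B6 B7 DC 3A.
Little-endian: lowest address holds the least-significant byte.
Reassemble most-significant byte first: 3A DC B7 B6 → 0x3ADCB7B6.

0x3ADCB7B6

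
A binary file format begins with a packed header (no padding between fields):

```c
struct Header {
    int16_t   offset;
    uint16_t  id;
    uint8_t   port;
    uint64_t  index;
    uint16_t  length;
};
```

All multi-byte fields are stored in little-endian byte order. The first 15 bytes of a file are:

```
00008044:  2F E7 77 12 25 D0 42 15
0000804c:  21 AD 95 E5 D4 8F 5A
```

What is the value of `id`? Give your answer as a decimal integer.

`id` follows `offset` (2 bytes), so it starts at byte offset 2 and occupies 2 bytes.
Bytes at offsets 2..3: 77 12.
In little-endian order the low byte comes first in memory.
Reassemble most-significant byte first: 12 77 → 0x1277.
0x1277 = 4727.

4727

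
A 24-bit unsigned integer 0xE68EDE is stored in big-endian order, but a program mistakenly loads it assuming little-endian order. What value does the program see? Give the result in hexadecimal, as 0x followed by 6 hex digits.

Stored big-endian, the bytes at ascending addresses are E6 8E DE.
Read back as little-endian, the first byte is least significant, giving 0xDE8EE6.

0xDE8EE6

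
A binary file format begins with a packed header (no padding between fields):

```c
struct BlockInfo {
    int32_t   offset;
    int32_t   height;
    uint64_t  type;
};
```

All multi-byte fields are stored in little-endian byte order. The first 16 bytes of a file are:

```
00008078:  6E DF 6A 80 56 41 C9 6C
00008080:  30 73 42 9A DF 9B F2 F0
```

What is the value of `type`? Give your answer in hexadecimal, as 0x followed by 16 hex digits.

0xF0F29BDF9A427330

`type` follows `offset` (4 B), `height` (4 B), so it starts at offset 4 + 4 = 8 and occupies 8 bytes.
Bytes at offsets 8..15: 30 73 42 9A DF 9B F2 F0.
In little-endian order the low byte comes first in memory.
Reassemble most-significant byte first: F0 F2 9B DF 9A 42 73 30 → 0xF0F29BDF9A427330.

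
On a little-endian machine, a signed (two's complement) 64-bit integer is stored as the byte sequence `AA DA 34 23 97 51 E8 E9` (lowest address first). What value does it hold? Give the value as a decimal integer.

In little-endian order the low byte comes first in memory.
Reassemble most-significant byte first: E9 E8 51 97 23 34 DA AA → 0xE9E851972334DAAA.
Top bit is set, so as a signed 64-bit value this is 0xE9E851972334DAAA − 2^64 = -1591932758702892374.

-1591932758702892374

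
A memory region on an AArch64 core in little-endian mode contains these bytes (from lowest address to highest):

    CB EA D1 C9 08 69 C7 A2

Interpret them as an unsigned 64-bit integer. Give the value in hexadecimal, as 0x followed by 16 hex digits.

In little-endian order the low byte comes first in memory.
Reassemble most-significant byte first: A2 C7 69 08 C9 D1 EA CB → 0xA2C76908C9D1EACB.

0xA2C76908C9D1EACB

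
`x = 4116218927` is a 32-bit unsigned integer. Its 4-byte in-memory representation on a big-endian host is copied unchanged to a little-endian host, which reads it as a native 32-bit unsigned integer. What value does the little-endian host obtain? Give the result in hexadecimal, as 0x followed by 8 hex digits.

4116218927 in 32-bit hexadecimal is 0xF558842F.
Stored big-endian, the bytes at ascending addresses are F5 58 84 2F.
Read back as little-endian, the first byte is least significant, giving 0x2F8458F5.

0x2F8458F5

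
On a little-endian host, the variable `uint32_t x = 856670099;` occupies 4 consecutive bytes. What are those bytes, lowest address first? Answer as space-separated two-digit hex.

856670099 in hexadecimal, padded to 32 bits, is 0x330FBF93.
Split into bytes (most-significant first): 33 0F BF 93.
In little-endian order the low byte comes first in memory.
So at ascending addresses the bytes are 93 BF 0F 33.

93 BF 0F 33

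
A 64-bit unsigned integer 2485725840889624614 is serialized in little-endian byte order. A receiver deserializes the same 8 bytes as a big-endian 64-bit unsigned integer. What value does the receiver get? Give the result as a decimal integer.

2754017673180512034

2485725840889624614 in 64-bit hexadecimal is 0x227F127B7B3C3826.
Stored little-endian, the bytes at ascending addresses are 26 38 3C 7B 7B 12 7F 22.
Read back as big-endian, the last byte is least significant, giving 0x26383C7B7B127F22.
0x26383C7B7B127F22 = 2754017673180512034.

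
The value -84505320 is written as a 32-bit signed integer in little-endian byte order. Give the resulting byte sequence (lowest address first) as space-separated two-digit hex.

Two's complement of -84505320 in 32 bits: 84505320 = 0x050972E8; invert → 0xFAF68D17; add 1 → 0xFAF68D18.
Split into bytes (most-significant first): FA F6 8D 18.
Little-endian stores the least-significant byte at the lowest address.
So at ascending addresses the bytes are 18 8D F6 FA.

18 8D F6 FA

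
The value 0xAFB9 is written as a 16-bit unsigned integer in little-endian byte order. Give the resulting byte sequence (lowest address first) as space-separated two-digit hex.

Split into bytes (most-significant first): AF B9.
Little-endian stores the least-significant byte at the lowest address.
So at ascending addresses the bytes are B9 AF.

B9 AF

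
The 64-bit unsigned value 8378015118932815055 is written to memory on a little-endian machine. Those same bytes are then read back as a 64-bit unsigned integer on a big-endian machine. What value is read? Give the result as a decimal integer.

14964572805724652660

8378015118932815055 in 64-bit hexadecimal is 0x7444B05CAED7ACCF.
Stored little-endian, the bytes at ascending addresses are CF AC D7 AE 5C B0 44 74.
Read back as big-endian, the last byte is least significant, giving 0xCFACD7AE5CB04474.
0xCFACD7AE5CB04474 = 14964572805724652660.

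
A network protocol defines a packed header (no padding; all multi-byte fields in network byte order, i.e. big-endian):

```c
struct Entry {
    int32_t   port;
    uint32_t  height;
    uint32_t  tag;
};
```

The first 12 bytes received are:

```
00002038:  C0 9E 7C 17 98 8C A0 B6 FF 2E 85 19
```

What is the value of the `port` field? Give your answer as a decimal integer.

-1063355369

`port` is the first field, at byte offset 0, occupying 4 bytes.
Bytes at offsets 0..3: C0 9E 7C 17.
Big-endian stores the most-significant byte at the lowest address.
The bytes are already most-significant first: 0xC09E7C17.
Top bit is set, so as a signed 32-bit value this is 0xC09E7C17 − 2^32 = -1063355369.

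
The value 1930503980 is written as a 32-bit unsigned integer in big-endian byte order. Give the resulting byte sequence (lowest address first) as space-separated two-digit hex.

73 11 27 2C

1930503980 in hexadecimal, padded to 32 bits, is 0x7311272C.
Split into bytes (most-significant first): 73 11 27 2C.
In big-endian order the high byte comes first in memory.
So the memory order matches the most-significant-first order: 73 11 27 2C.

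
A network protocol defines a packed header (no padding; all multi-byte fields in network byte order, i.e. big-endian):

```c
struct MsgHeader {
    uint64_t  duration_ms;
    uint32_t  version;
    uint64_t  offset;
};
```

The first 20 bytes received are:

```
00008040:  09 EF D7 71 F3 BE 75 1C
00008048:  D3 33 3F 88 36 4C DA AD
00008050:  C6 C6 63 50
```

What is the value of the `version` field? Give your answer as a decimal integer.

3543351176

`version` follows `duration_ms` (8 bytes), so it starts at byte offset 8 and occupies 4 bytes.
Bytes at offsets 8..11: D3 33 3F 88.
In big-endian order the high byte comes first in memory.
The bytes are already most-significant first: 0xD3333F88.
0xD3333F88 = 3543351176.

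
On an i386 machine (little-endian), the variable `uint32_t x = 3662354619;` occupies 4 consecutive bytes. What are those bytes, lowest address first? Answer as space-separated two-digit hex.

BB 18 4B DA

3662354619 in hexadecimal, padded to 32 bits, is 0xDA4B18BB.
Split into bytes (most-significant first): DA 4B 18 BB.
Little-endian stores the least-significant byte at the lowest address.
So at ascending addresses the bytes are BB 18 4B DA.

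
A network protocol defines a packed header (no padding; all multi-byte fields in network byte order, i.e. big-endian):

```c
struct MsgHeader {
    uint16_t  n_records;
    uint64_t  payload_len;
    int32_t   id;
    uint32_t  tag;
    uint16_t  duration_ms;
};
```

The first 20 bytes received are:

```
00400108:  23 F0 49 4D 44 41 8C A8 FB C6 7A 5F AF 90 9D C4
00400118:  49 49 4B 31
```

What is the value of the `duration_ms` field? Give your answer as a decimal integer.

19249

`duration_ms` follows `n_records` (2 B), `payload_len` (8 B), `id` (4 B), `tag` (4 B), so it starts at offset 2 + 8 + 4 + 4 = 18 and occupies 2 bytes.
Bytes at offsets 18..19: 4B 31.
Big-endian: lowest address holds the most-significant byte.
The bytes are already most-significant first: 0x4B31.
0x4B31 = 19249.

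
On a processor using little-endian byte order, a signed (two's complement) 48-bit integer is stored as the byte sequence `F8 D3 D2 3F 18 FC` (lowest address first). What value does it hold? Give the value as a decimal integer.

Little-endian stores the least-significant byte at the lowest address.
Reassemble most-significant byte first: FC 18 3F D2 D3 F8 → 0xFC183FD2D3F8.
Top bit is set, so as a signed 48-bit value this is 0xFC183FD2D3F8 − 2^48 = -4293896514568.

-4293896514568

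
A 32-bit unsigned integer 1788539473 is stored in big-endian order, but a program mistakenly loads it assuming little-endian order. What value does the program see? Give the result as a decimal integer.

1788539473 in 32-bit hexadecimal is 0x6A9AF251.
Stored big-endian, the bytes at ascending addresses are 6A 9A F2 51.
Read back as little-endian, the first byte is least significant, giving 0x51F29A6A.
0x51F29A6A = 1374853738.

1374853738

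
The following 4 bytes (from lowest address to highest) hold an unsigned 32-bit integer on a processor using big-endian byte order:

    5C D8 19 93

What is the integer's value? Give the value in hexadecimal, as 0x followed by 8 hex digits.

0x5CD81993

Big-endian stores the most-significant byte at the lowest address.
The bytes are already most-significant first: 0x5CD81993.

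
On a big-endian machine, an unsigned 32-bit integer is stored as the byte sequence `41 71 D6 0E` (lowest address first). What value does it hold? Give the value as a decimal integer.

Big-endian: lowest address holds the most-significant byte.
The bytes are already most-significant first: 0x4171D60E.
0x4171D60E = 1097979406.

1097979406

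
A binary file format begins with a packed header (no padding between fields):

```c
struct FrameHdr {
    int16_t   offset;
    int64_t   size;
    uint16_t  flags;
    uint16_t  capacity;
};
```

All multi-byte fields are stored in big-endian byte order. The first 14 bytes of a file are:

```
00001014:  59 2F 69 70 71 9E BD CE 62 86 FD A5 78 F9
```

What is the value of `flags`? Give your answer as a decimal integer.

`flags` follows `offset` (2 B), `size` (8 B), so it starts at offset 2 + 8 = 10 and occupies 2 bytes.
Bytes at offsets 10..11: FD A5.
Big-endian: lowest address holds the most-significant byte.
The bytes are already most-significant first: 0xFDA5.
0xFDA5 = 64933.

64933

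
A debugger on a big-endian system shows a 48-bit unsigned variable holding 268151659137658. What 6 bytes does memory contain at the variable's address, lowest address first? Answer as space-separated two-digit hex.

F3 E1 EC 63 8A 7A

268151659137658 in hexadecimal, padded to 48 bits, is 0xF3E1EC638A7A.
Split into bytes (most-significant first): F3 E1 EC 63 8A 7A.
Big-endian stores the most-significant byte at the lowest address.
So the memory order matches the most-significant-first order: F3 E1 EC 63 8A 7A.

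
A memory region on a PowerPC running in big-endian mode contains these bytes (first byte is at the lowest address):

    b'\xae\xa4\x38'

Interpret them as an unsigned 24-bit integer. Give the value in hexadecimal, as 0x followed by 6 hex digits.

0xAEA438

Big-endian: lowest address holds the most-significant byte.
The bytes are already most-significant first: 0xAEA438.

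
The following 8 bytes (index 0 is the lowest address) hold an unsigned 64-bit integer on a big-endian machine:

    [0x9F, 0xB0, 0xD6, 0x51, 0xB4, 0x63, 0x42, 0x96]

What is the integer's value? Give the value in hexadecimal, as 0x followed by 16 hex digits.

0x9FB0D651B4634296

Big-endian stores the most-significant byte at the lowest address.
The bytes are already most-significant first: 0x9FB0D651B4634296.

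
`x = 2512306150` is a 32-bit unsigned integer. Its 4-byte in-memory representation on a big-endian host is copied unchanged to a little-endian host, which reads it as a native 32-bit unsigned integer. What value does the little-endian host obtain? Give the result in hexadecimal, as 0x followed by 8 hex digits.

0xE6BFBE95

2512306150 in 32-bit hexadecimal is 0x95BEBFE6.
Stored big-endian, the bytes at ascending addresses are 95 BE BF E6.
Read back as little-endian, the first byte is least significant, giving 0xE6BFBE95.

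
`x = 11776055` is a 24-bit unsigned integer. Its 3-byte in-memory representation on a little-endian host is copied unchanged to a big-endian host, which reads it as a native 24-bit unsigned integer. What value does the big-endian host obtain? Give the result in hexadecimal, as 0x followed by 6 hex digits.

11776055 in 24-bit hexadecimal is 0xB3B037.
Stored little-endian, the bytes at ascending addresses are 37 B0 B3.
Read back as big-endian, the last byte is least significant, giving 0x37B0B3.

0x37B0B3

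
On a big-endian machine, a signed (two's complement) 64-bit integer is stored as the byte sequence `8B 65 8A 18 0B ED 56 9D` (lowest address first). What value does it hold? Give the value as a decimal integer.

Big-endian stores the most-significant byte at the lowest address.
The bytes are already most-significant first: 0x8B658A180BED569D.
Top bit is set, so as a signed 64-bit value this is 0x8B658A180BED569D − 2^64 = -8402157693905840483.

-8402157693905840483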